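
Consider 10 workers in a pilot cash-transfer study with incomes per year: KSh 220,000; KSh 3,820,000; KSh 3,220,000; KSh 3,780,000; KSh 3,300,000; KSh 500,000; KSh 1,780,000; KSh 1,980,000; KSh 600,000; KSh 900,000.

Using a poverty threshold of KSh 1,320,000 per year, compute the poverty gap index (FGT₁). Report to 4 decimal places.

Poor units: KSh 220,000, KSh 500,000, KSh 600,000, KSh 900,000 (q = 4 of N = 10).
Relative gaps: (1320000−220000)/1320000 = 0.8333; (1320000−500000)/1320000 = 0.6212; (1320000−600000)/1320000 = 0.5455; (1320000−900000)/1320000 = 0.3182.
Σ = 2.318182. Dividing by the full population N = 10 gives P₁ = 0.2318.

0.2318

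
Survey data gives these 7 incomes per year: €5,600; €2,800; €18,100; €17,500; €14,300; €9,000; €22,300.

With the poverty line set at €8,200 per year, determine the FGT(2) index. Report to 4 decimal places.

0.0763

Below z: €2,800, €5,600 (q = 2 of N = 7).
Relative gaps: (8200−2800)/8200 = 0.6585; (8200−5600)/8200 = 0.3171.
Squared: 0.4337; 0.1005.
Sum = 0.534206; P₂ = 0.534206 / 7 = 0.0763.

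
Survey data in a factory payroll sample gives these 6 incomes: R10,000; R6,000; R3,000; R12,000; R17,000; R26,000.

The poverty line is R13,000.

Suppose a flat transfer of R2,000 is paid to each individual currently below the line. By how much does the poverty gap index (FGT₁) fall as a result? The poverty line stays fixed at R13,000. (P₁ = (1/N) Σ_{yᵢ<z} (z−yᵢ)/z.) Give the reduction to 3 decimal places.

Before: below the line — R3,000, R6,000, R10,000, R12,000; poverty gap index (FGT₁) = 0.26923.
After the R2,000 transfer: below the line — R5,000, R8,000, R12,000; poverty gap index (FGT₁) = 0.17949.
Reduction = 0.26923 − 0.17949 = 0.090.

0.090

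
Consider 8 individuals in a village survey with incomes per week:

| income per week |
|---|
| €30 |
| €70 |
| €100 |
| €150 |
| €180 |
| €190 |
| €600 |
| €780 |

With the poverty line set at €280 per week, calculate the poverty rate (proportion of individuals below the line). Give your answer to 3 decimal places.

6 of the 8 individuals have income below €280.
H = 6/8 = 0.750.

0.750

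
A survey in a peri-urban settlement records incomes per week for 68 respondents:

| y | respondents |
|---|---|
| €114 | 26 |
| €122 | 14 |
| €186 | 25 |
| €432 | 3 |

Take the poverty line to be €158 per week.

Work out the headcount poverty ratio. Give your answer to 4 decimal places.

0.5882

40 of the 68 respondents have income below €158.
H = 40/68 = 0.5882.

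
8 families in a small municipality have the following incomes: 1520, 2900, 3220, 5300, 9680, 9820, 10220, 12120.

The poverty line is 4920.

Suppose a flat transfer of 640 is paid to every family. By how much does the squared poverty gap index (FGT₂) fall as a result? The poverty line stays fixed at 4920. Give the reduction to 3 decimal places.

Before: below the line — 1520, 2900, 3220; squared poverty gap index (FGT₂) = 0.09569.
After the 640 transfer: below the line — 2160, 3540, 3860; squared poverty gap index (FGT₂) = 0.05497.
Reduction = 0.09569 − 0.05497 = 0.041.

0.041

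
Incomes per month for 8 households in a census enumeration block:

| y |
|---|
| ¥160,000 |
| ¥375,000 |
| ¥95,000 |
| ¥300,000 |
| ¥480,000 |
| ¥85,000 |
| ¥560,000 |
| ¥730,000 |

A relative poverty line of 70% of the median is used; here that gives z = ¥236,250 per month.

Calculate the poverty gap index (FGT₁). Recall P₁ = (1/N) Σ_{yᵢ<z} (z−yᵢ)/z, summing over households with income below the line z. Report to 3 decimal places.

Below the line: ¥85,000, ¥95,000, ¥160,000 (q = 3 of N = 8).
Normalized shortfalls: (236250−85000)/236250 = 0.6402; (236250−95000)/236250 = 0.5979; (236250−160000)/236250 = 0.3228.
Σ = 1.560847. Dividing by the full population N = 8 gives P₁ = 0.195.

0.195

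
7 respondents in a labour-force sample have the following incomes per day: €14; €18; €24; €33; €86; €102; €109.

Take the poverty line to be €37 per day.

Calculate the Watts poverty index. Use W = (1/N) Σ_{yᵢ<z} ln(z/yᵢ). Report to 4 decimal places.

0.3200

Incomes under z: €14, €18, €24, €33 (q = 4 of N = 7).
ln(z/y) terms: ln(37/14) = 0.9719; ln(37/18) = 0.7205; ln(37/24) = 0.4329; ln(37/33) = 0.1144.
W = 2.239681 / 7 = 0.3200.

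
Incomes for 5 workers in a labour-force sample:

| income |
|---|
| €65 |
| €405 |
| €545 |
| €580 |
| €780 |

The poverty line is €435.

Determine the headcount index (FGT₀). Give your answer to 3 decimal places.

0.400

2 of the 5 workers have income below €435.
H = 2/5 = 0.400.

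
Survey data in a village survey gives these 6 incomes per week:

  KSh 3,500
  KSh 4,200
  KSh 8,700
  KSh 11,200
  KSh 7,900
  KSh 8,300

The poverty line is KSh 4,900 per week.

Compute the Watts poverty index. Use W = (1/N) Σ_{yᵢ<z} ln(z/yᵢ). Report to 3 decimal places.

Below z: KSh 3,500, KSh 4,200 (q = 2 of N = 6).
Log shortfalls: ln(4900/3500) = 0.3365; ln(4900/4200) = 0.1542.
W = 0.490623 / 6 = 0.082.

0.082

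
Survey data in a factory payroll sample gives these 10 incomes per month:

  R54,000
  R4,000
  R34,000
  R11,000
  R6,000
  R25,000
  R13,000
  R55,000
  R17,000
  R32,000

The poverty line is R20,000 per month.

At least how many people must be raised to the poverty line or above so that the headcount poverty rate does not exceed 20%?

5 of the 10 people are poor, so H = 5/10 = 0.500.
A headcount ratio of at most 20% allows at most ⌊0.20 × 10⌋ = 2 poor people.
So at least 5 − 2 = 3 must be lifted.

3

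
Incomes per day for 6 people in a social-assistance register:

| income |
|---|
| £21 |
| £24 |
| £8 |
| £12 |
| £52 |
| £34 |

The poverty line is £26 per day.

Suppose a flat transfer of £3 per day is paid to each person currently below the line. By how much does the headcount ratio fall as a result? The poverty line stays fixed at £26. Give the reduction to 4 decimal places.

Before: below the line — £8, £12, £21, £24; headcount ratio = 0.666667.
After the £3 transfer: below the line — £11, £15, £24; headcount ratio = 0.500000.
Reduction = 0.666667 − 0.500000 = 0.1667.

0.1667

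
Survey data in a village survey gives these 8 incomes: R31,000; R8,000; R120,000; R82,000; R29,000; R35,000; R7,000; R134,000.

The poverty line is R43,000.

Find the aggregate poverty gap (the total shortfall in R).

R105,000

Poor units: R7,000, R8,000, R29,000, R31,000, R35,000 (q = 5 of N = 8).
Individual gaps: 43000−7000 = 36000; 43000−8000 = 35000; 43000−29000 = 14000; 43000−31000 = 12000; 43000−35000 = 8000.
Aggregate gap = R105,000.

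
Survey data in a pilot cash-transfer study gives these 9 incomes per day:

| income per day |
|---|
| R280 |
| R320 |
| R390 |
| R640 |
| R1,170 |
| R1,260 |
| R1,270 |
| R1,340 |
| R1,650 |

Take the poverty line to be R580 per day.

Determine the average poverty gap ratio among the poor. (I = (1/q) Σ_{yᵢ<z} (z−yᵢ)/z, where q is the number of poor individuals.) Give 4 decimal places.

Below the line: R280, R320, R390 (q = 3 of N = 9).
Shortfall ratios (z−y)/z: 0.5172, 0.4483, 0.3276; sum = 1.293103.
I averages over the q = 3 poor units only: 1.293103 / 3 = 0.4310.

0.4310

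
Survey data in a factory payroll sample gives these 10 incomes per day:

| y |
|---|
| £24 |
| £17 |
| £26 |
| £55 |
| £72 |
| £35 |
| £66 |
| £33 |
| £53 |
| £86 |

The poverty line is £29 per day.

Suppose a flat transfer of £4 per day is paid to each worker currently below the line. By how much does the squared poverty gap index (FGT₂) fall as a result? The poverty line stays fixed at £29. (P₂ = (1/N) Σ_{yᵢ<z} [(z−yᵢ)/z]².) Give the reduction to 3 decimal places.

0.013

Before: below the line — £17, £24, £26; squared poverty gap index (FGT₂) = 0.02117.
After the £4 transfer: below the line — £21, £28; squared poverty gap index (FGT₂) = 0.00773.
Reduction = 0.02117 − 0.00773 = 0.013.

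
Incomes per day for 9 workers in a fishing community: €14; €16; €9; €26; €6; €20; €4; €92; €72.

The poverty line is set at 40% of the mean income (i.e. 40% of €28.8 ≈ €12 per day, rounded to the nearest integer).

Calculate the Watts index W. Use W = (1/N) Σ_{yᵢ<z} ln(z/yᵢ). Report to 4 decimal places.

0.2310

Below z: €4, €6, €9 (q = 3 of N = 9).
Log gaps: ln(12/4) = 1.0986; ln(12/6) = 0.6931; ln(12/9) = 0.2877.
W = 2.079442 / 9 = 0.2310.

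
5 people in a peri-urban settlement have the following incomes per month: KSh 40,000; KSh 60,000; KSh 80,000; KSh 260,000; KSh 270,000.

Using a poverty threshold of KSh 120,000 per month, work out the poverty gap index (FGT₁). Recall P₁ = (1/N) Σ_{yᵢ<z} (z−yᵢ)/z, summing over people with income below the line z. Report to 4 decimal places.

Below the line: KSh 40,000, KSh 60,000, KSh 80,000 (q = 3 of N = 5).
Shortfall ratios: (120000−40000)/120000 = 0.6667; (120000−60000)/120000 = 0.5000; (120000−80000)/120000 = 0.3333.
Σ = 1.500000. Dividing by the full population N = 5 gives P₁ = 0.3000.

0.3000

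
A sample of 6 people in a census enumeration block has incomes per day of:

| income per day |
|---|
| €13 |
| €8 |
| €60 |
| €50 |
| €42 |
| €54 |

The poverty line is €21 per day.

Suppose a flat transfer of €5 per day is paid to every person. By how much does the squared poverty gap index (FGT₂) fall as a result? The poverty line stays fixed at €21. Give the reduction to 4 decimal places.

Before: below the line — €8, €13; squared poverty gap index (FGT₂) = 0.088057.
After the €5 transfer: below the line — €13, €18; squared poverty gap index (FGT₂) = 0.027589.
Reduction = 0.088057 − 0.027589 = 0.0605.

0.0605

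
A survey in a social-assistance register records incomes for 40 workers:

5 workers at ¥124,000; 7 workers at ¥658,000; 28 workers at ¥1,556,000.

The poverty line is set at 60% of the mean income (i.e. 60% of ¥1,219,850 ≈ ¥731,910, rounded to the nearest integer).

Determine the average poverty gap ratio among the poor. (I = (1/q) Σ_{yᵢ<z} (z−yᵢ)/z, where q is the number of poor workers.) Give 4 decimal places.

Below the line: 5×¥124,000, 7×¥658,000 (q = 12 of N = 40).
Relative gaps: 0.8306 (×5), 0.1010 (×7); sum = 4.859778.
I averages over the q = 12 poor units only: 4.859778 / 12 = 0.4050.

0.4050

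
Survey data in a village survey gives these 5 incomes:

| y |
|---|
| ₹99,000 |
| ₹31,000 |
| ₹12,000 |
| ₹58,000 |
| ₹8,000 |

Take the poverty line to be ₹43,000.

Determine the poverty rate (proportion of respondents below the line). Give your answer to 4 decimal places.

3 of the 5 respondents have income below ₹43,000.
H = 3/5 = 0.6000.

0.6000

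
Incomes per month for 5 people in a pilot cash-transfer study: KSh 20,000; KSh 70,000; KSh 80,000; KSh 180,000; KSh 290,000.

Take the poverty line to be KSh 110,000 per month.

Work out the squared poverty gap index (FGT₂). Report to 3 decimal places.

Poor units: KSh 20,000, KSh 70,000, KSh 80,000 (q = 3 of N = 5).
Relative gaps: (110000−20000)/110000 = 0.8182; (110000−70000)/110000 = 0.3636; (110000−80000)/110000 = 0.2727.
Squared: 0.6694; 0.1322; 0.0744.
Sum = 0.876033; P₂ = 0.876033 / 5 = 0.175.

0.175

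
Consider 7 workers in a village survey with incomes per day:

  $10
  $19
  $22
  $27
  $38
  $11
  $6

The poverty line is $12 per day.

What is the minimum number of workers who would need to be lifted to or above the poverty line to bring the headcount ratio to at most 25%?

Currently q = 3 of N = 7 are below the line (H = 0.429).
A headcount ratio of at most 25% allows at most ⌊0.25 × 7⌋ = 1 poor workers.
So at least 3 − 1 = 2 must be lifted.

2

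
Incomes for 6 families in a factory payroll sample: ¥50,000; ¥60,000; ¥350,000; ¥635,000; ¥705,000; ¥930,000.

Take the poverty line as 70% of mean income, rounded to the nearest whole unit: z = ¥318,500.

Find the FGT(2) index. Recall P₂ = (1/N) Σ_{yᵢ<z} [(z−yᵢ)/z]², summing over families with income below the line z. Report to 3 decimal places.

Poor units: ¥50,000, ¥60,000 (q = 2 of N = 6).
Relative gaps: (318500−50000)/318500 = 0.8430; (318500−60000)/318500 = 0.8116.
Squared: 0.7107; 0.6587.
Sum = 1.369395; P₂ = 1.369395 / 6 = 0.228.

0.228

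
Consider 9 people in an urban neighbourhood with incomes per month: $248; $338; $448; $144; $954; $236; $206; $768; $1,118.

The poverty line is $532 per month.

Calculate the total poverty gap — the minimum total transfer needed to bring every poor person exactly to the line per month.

$1,572

Below the line: $144, $206, $236, $248, $338, $448 (q = 6 of N = 9).
Individual gaps: 532−144 = 388; 532−206 = 326; 532−236 = 296; 532−248 = 284; 532−338 = 194; 532−448 = 84.
Aggregate gap = $1,572.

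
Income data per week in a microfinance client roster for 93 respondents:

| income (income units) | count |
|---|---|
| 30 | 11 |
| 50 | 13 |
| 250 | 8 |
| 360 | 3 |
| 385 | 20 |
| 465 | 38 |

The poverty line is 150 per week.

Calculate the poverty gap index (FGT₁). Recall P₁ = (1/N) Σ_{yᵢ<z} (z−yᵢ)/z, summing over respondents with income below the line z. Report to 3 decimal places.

Incomes under z: 11×30, 13×50 (q = 24 of N = 93).
Shortfall ratios: (150−30)/150 = 0.8000 (×11); (150−50)/150 = 0.6667 (×13).
Σ = 17.466667. Dividing by the full population N = 93 gives P₁ = 0.188.

0.188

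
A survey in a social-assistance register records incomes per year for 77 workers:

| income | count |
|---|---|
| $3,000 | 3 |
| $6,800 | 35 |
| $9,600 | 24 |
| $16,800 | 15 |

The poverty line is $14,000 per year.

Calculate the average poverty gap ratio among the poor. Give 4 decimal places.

Poor units: 3×$3,000, 35×$6,800, 24×$9,600 (q = 62 of N = 77).
Relative gaps: 0.7857 (×3), 0.5143 (×35), 0.3143 (×24); sum = 27.900000.
I averages over the q = 62 poor units only: 27.900000 / 62 = 0.4500.

0.4500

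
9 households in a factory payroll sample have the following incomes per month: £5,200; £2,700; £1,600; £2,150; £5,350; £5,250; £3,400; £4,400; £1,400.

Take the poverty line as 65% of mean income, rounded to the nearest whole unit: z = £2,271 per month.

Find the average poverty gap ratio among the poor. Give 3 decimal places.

Below z: £1,400, £1,600, £2,150 (q = 3 of N = 9).
Relative gaps: 0.3835, 0.2955, 0.0533; sum = 0.732277.
I averages over the q = 3 poor units only: 0.732277 / 3 = 0.244.

0.244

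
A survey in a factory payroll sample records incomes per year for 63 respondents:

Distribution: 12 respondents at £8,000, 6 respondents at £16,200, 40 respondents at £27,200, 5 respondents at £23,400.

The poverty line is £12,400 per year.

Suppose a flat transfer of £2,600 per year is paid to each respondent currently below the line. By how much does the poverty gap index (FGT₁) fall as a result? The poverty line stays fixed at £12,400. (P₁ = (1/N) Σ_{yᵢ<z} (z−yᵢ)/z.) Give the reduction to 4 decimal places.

0.0399

Before: below the line — 12×£8,000; poverty gap index (FGT₁) = 0.067588.
After the £2,600 transfer: below the line — 12×£10,600; poverty gap index (FGT₁) = 0.027650.
Reduction = 0.067588 − 0.027650 = 0.0399.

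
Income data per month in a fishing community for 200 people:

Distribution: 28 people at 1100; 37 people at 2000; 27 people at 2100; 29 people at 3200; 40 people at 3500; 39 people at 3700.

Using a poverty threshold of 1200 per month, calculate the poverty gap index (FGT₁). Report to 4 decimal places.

Below z: 28×1100 (q = 28 of N = 200).
Relative gaps: (1200−1100)/1200 = 0.0833 (×28).
Σ = 2.333333. Dividing by the full population N = 200 gives P₁ = 0.0117.

0.0117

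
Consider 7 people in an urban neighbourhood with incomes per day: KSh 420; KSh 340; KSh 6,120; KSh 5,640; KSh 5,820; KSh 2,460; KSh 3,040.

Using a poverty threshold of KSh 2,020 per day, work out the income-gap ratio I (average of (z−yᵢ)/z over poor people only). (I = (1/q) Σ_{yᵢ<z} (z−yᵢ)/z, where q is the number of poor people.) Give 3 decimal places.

Incomes under z: KSh 340, KSh 420 (q = 2 of N = 7).
Relative gaps: 0.8317, 0.7921; sum = 1.623762.
I averages over the q = 2 poor units only: 1.623762 / 2 = 0.812.

0.812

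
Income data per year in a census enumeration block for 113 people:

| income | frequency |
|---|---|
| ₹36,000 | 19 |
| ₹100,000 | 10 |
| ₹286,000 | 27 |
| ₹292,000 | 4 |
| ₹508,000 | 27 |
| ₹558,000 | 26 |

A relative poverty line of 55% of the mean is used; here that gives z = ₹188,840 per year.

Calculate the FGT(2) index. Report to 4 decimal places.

Poor units: 19×₹36,000, 10×₹100,000 (q = 29 of N = 113).
Shortfall ratios: (188840−36000)/188840 = 0.8094 (×19); (188840−100000)/188840 = 0.4705 (×10).
Squared: 0.6551 (×19); 0.2213 (×10).
Sum = 14.659526; P₂ = 14.659526 / 113 = 0.1297.

0.1297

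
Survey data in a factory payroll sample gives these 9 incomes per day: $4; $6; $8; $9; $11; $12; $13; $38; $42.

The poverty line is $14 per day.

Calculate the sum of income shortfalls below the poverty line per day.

$35

Below the line: $4, $6, $8, $9, $11, $12, $13 (q = 7 of N = 9).
Individual gaps: 14−4 = 10; 14−6 = 8; 14−8 = 6; 14−9 = 5; 14−11 = 3; 14−12 = 2; 14−13 = 1.
Aggregate gap = $35.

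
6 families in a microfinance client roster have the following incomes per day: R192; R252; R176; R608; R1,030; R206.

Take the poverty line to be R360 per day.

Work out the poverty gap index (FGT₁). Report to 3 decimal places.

0.284

Below the line: R176, R192, R206, R252 (q = 4 of N = 6).
Normalized shortfalls: (360−176)/360 = 0.5111; (360−192)/360 = 0.4667; (360−206)/360 = 0.4278; (360−252)/360 = 0.3000.
Sum of shortfalls = 1.705556; P₁ averages over all N: 1.705556 / 6 = 0.284.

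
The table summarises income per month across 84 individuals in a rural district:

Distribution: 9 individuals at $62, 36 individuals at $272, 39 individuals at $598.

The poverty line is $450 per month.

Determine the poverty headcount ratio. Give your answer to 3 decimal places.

0.536

45 of the 84 individuals have income below $450.
H = 45/84 = 0.536.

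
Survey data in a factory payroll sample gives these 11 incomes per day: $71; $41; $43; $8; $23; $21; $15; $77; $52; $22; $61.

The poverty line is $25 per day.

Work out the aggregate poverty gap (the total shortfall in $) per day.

Incomes under z: $8, $15, $21, $22, $23 (q = 5 of N = 11).
Individual gaps: 25−8 = 17; 25−15 = 10; 25−21 = 4; 25−22 = 3; 25−23 = 2.
Aggregate gap = $36.

$36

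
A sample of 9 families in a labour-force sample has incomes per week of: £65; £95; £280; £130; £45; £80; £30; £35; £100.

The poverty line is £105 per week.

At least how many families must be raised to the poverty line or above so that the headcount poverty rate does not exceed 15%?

7 of the 9 families are poor, so H = 7/9 = 0.778.
A headcount ratio of at most 15% allows at most ⌊0.15 × 9⌋ = 1 poor families.
So at least 7 − 1 = 6 must be lifted.

6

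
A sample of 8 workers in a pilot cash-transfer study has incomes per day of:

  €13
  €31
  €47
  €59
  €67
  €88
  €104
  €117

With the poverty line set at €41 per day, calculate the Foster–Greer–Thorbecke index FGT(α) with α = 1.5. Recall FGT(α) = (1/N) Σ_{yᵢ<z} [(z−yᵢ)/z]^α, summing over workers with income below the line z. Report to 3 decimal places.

0.086

Poor units: €13, €31 (q = 2 of N = 8).
Relative gaps: (41−13)/41 = 0.6829; (41−31)/41 = 0.2439.
Raised to α = 1.5: 0.56437; 0.12045.
Sum = 0.684821; FGT(1.5) = 0.684821 / 8 = 0.086.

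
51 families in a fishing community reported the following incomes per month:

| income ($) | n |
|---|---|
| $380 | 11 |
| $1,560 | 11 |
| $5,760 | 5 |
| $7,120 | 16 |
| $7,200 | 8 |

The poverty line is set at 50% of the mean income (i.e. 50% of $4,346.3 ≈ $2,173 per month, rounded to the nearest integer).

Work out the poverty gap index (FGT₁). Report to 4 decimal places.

Incomes under z: 11×$380, 11×$1,560 (q = 22 of N = 51).
Relative gaps: (2173−380)/2173 = 0.8251 (×11); (2173−1560)/2173 = 0.2821 (×11).
Sum of shortfalls = 12.179475; P₁ averages over all N: 12.179475 / 51 = 0.2388.

0.2388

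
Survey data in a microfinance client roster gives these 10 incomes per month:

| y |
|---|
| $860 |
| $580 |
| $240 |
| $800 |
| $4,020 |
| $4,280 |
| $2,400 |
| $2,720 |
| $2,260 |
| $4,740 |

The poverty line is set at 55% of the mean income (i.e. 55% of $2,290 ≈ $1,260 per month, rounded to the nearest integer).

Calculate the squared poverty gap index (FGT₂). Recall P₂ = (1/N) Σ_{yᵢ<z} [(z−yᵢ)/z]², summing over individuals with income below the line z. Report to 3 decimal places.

Poor units: $240, $580, $800, $860 (q = 4 of N = 10).
Normalized shortfalls: (1260−240)/1260 = 0.8095; (1260−580)/1260 = 0.5397; (1260−800)/1260 = 0.3651; (1260−860)/1260 = 0.3175.
Squared: 0.6553; 0.2913; 0.1333; 0.1008.
Sum = 1.180650; P₂ = 1.180650 / 10 = 0.118.

0.118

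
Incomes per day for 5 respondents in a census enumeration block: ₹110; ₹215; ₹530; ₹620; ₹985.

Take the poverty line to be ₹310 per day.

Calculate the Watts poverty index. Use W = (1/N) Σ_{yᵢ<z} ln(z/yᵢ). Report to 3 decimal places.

0.280

Incomes under z: ₹110, ₹215 (q = 2 of N = 5).
Log shortfalls: ln(310/110) = 1.0361; ln(310/215) = 0.3659.
W = 1.402026 / 5 = 0.280.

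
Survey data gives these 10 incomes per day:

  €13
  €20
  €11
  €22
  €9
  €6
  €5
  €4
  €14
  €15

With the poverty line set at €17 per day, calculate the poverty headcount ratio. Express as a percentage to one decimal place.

8 of the 10 people have income below €17.
H = 8/10 = 80.0%.

80.0%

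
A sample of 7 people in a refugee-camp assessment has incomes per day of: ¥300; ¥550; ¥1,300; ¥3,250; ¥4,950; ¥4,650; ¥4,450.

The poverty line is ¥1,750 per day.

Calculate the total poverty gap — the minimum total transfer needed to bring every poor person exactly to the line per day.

Incomes under z: ¥300, ¥550, ¥1,300 (q = 3 of N = 7).
Individual gaps: 1750−300 = 1450; 1750−550 = 1200; 1750−1300 = 450.
Aggregate gap = ¥3,100.

¥3,100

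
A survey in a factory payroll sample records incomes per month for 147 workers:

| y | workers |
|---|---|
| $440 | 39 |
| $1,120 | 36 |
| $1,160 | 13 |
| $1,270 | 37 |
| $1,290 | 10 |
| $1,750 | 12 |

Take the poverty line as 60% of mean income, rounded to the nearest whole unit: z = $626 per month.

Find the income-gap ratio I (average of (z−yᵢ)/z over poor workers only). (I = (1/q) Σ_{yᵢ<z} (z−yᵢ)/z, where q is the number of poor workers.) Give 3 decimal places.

Below the line: 39×$440 (q = 39 of N = 147).
Relative gaps: 0.2971 (×39); sum = 11.587859.
The income-gap ratio divides by q (the poor only): 11.587859 / 39 = 0.297.

0.297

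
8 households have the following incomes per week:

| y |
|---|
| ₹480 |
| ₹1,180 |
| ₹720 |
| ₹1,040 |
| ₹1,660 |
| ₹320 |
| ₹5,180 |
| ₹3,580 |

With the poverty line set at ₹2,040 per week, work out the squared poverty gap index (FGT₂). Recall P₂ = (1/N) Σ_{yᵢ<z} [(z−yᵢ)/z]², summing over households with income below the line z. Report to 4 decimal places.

Incomes under z: ₹320, ₹480, ₹720, ₹1,040, ₹1,180, ₹1,660 (q = 6 of N = 8).
Shortfall ratios: (2040−320)/2040 = 0.8431; (2040−480)/2040 = 0.7647; (2040−720)/2040 = 0.6471; (2040−1040)/2040 = 0.4902; (2040−1180)/2040 = 0.4216; (2040−1660)/2040 = 0.1863.
Squared: 0.7109; 0.5848; 0.4187; 0.2403; 0.1777; 0.0347.
Sum = 2.167051; P₂ = 2.167051 / 8 = 0.2709.

0.2709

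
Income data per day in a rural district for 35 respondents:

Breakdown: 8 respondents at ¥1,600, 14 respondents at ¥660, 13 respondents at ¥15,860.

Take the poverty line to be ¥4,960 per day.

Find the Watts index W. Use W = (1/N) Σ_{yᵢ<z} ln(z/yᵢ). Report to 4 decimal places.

1.0654

Below the line: 14×¥660, 8×¥1,600 (q = 22 of N = 35).
Log shortfalls: ln(4960/660) = 2.0169 (×14); ln(4960/1600) = 1.1314 (×8).
W = 37.288113 / 35 = 1.0654.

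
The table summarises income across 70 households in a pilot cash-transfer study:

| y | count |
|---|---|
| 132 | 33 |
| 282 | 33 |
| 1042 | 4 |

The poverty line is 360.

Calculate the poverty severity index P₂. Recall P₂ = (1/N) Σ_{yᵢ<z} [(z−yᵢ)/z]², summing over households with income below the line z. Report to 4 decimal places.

Below z: 33×132, 33×282 (q = 66 of N = 70).
Normalized shortfalls: (360−132)/360 = 0.6333 (×33); (360−282)/360 = 0.2167 (×33).
Squared: 0.4011 (×33); 0.0469 (×33).
Sum = 14.785833; P₂ = 14.785833 / 70 = 0.2112.

0.2112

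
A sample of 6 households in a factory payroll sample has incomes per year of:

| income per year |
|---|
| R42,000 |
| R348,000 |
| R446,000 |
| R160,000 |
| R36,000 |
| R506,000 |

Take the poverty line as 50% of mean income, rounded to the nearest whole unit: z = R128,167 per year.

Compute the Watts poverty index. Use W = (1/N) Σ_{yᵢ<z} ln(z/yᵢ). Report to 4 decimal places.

Incomes under z: R36,000, R42,000 (q = 2 of N = 6).
ln(z/y) terms: ln(128167/36000) = 1.2698; ln(128167/42000) = 1.1157.
W = 2.385480 / 6 = 0.3976.

0.3976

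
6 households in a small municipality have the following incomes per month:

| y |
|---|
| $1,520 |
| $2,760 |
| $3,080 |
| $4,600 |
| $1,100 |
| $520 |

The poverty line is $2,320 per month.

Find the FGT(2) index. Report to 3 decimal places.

Incomes under z: $520, $1,100, $1,520 (q = 3 of N = 6).
Shortfall ratios: (2320−520)/2320 = 0.7759; (2320−1100)/2320 = 0.5259; (2320−1520)/2320 = 0.3448.
Squared: 0.6020; 0.2765; 0.1189.
Sum = 0.997399; P₂ = 0.997399 / 6 = 0.166.

0.166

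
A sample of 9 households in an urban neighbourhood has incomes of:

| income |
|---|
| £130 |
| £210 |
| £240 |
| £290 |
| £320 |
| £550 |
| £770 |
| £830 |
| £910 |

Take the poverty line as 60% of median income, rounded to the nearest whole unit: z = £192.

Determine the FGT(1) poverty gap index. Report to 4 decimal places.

Below z: £130 (q = 1 of N = 9).
Shortfall ratios: (192−130)/192 = 0.3229.
Σ = 0.322917. Dividing by the full population N = 9 gives P₁ = 0.0359.

0.0359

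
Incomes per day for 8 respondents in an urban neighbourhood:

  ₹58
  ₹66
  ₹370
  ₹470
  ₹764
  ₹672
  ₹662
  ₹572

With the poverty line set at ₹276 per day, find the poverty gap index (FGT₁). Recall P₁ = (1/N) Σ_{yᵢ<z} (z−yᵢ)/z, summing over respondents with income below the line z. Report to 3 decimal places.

0.194

Below z: ₹58, ₹66 (q = 2 of N = 8).
Relative gaps: (276−58)/276 = 0.7899; (276−66)/276 = 0.7609.
Sum of shortfalls = 1.550725; P₁ averages over all N: 1.550725 / 8 = 0.194.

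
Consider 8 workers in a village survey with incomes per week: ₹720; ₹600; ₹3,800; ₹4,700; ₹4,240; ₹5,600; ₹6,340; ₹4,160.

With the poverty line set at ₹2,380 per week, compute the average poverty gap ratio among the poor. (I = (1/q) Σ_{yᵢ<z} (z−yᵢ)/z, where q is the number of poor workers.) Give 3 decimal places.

0.723

Incomes under z: ₹600, ₹720 (q = 2 of N = 8).
Shortfall ratios (z−y)/z: 0.7479, 0.6975; sum = 1.445378.
I averages over the q = 2 poor units only: 1.445378 / 2 = 0.723.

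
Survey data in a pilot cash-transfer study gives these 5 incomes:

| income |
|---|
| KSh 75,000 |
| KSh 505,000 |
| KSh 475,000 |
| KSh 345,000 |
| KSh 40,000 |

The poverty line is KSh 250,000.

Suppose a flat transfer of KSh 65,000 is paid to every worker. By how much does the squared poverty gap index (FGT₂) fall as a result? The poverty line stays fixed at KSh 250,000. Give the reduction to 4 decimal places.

0.1331

Before: below the line — KSh 40,000, KSh 75,000; squared poverty gap index (FGT₂) = 0.239120.
After the KSh 65,000 transfer: below the line — KSh 105,000, KSh 140,000; squared poverty gap index (FGT₂) = 0.106000.
Reduction = 0.239120 − 0.106000 = 0.1331.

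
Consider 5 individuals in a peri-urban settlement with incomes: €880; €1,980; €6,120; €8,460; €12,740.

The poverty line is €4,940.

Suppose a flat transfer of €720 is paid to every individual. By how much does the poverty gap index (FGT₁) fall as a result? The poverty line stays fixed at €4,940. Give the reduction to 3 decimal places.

Before: below the line — €880, €1,980; poverty gap index (FGT₁) = 0.28421.
After the €720 transfer: below the line — €1,600, €2,700; poverty gap index (FGT₁) = 0.22591.
Reduction = 0.28421 − 0.22591 = 0.058.

0.058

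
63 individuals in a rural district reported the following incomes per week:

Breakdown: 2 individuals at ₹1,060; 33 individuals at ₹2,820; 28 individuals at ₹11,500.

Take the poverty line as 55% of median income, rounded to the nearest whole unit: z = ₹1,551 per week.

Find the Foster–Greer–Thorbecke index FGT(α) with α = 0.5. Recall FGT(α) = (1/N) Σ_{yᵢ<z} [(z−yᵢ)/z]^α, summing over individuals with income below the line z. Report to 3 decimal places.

0.018

Poor units: 2×₹1,060 (q = 2 of N = 63).
Normalized shortfalls: (1551−1060)/1551 = 0.3166 (×2).
Raised to α = 0.5: 0.56265 (×2).
Sum = 1.125291; FGT(0.5) = 1.125291 / 63 = 0.018.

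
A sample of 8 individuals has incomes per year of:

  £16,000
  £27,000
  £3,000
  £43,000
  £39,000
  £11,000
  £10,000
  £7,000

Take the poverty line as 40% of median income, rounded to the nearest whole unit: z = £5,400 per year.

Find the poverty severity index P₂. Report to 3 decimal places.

0.025

Below the line: £3,000 (q = 1 of N = 8).
Gap ratios (z−y)/z: (5400−3000)/5400 = 0.4444.
Squared: 0.1975.
Sum = 0.197531; P₂ = 0.197531 / 8 = 0.025.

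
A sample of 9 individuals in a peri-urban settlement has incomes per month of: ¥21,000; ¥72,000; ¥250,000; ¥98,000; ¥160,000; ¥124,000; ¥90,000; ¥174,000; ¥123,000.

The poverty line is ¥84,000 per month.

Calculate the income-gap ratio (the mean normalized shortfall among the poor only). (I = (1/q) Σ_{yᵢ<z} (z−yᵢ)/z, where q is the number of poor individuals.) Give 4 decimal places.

0.4464

Below the line: ¥21,000, ¥72,000 (q = 2 of N = 9).
Shortfall ratios (z−y)/z: 0.7500, 0.1429; sum = 0.892857.
The income-gap ratio divides by q (the poor only): 0.892857 / 2 = 0.4464.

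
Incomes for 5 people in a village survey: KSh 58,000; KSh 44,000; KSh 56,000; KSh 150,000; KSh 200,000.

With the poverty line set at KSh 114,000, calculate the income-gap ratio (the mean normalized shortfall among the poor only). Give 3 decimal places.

Below the line: KSh 44,000, KSh 56,000, KSh 58,000 (q = 3 of N = 5).
Shortfall ratios (z−y)/z: 0.6140, 0.5088, 0.4912; sum = 1.614035.
The income-gap ratio divides by q (the poor only): 1.614035 / 3 = 0.538.

0.538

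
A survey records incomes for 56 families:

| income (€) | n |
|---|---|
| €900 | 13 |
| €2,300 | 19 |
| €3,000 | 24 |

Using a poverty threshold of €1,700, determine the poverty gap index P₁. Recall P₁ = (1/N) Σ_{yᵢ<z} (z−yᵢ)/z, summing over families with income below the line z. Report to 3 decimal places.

Below z: 13×€900 (q = 13 of N = 56).
Relative gaps: (1700−900)/1700 = 0.4706 (×13).
Σ = 6.117647. Dividing by the full population N = 56 gives P₁ = 0.109.

0.109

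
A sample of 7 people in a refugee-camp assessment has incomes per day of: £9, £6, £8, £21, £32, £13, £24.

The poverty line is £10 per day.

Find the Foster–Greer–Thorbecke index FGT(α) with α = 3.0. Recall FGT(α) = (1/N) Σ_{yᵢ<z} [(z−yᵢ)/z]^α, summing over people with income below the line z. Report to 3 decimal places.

Below the line: £6, £8, £9 (q = 3 of N = 7).
Shortfall ratios: (10−6)/10 = 0.4000; (10−8)/10 = 0.2000; (10−9)/10 = 0.1000.
Raised to α = 3.0: 0.06400; 0.00800; 0.00100.
Sum = 0.073000; FGT(3.0) = 0.073000 / 7 = 0.010.

0.010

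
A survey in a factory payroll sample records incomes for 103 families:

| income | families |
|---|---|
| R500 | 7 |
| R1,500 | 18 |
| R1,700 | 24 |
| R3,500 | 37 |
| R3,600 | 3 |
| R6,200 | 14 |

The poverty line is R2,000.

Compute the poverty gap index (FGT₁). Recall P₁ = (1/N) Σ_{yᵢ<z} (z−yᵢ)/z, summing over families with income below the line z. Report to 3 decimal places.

Below the line: 7×R500, 18×R1,500, 24×R1,700 (q = 49 of N = 103).
Relative gaps: (2000−500)/2000 = 0.7500 (×7); (2000−1500)/2000 = 0.2500 (×18); (2000−1700)/2000 = 0.1500 (×24).
Σ = 13.350000. Dividing by the full population N = 103 gives P₁ = 0.130.

0.130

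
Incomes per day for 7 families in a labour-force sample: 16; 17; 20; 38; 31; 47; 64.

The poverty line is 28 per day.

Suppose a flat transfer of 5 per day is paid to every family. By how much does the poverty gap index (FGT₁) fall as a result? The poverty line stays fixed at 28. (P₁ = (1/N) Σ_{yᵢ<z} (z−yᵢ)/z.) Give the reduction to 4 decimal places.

0.0765

Before: below the line — 16, 17, 20; poverty gap index (FGT₁) = 0.158163.
After the 5 transfer: below the line — 21, 22, 25; poverty gap index (FGT₁) = 0.081633.
Reduction = 0.158163 − 0.081633 = 0.0765.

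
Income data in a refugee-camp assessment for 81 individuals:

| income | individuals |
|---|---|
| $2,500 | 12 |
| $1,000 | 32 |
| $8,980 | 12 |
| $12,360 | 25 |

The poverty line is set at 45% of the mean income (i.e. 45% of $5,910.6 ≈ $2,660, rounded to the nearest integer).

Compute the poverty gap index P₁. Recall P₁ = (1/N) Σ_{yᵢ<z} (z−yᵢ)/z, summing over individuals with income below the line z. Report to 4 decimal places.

Poor units: 32×$1,000, 12×$2,500 (q = 44 of N = 81).
Relative gaps: (2660−1000)/2660 = 0.6241 (×32); (2660−2500)/2660 = 0.0602 (×12).
Σ = 20.691729. Dividing by the full population N = 81 gives P₁ = 0.2555.

0.2555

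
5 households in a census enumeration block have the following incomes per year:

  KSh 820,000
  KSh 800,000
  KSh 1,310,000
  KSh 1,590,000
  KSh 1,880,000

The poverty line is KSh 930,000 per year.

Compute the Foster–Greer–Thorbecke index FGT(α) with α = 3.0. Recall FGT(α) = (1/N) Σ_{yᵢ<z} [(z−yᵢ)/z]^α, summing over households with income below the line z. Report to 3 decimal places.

0.001

Poor units: KSh 800,000, KSh 820,000 (q = 2 of N = 5).
Relative gaps: (930000−800000)/930000 = 0.1398; (930000−820000)/930000 = 0.1183.
Raised to α = 3.0: 0.00273; 0.00165.
Sum = 0.004386; FGT(3.0) = 0.004386 / 5 = 0.001.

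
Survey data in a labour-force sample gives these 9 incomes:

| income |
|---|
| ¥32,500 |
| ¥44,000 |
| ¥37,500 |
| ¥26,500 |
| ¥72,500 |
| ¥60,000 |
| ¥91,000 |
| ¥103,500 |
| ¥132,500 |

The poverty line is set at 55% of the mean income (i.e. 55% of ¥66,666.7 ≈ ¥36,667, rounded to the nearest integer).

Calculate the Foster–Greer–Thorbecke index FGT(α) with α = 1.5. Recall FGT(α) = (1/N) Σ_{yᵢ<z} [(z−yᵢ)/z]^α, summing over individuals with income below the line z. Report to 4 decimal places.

Below z: ¥26,500, ¥32,500 (q = 2 of N = 9).
Relative gaps: (36667−26500)/36667 = 0.2773; (36667−32500)/36667 = 0.1136.
Raised to α = 1.5: 0.14601; 0.03831.
Sum = 0.184319; FGT(1.5) = 0.184319 / 9 = 0.0205.

0.0205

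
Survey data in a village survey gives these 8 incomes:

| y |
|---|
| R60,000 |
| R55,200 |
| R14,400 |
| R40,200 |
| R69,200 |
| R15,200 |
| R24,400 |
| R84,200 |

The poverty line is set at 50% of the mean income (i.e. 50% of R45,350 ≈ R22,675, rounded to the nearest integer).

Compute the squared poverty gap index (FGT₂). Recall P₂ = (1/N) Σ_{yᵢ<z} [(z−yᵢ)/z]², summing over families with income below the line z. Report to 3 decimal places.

0.030

Below the line: R14,400, R15,200 (q = 2 of N = 8).
Relative gaps: (22675−14400)/22675 = 0.3649; (22675−15200)/22675 = 0.3297.
Squared: 0.1332; 0.1087.
Sum = 0.241855; P₂ = 0.241855 / 8 = 0.030.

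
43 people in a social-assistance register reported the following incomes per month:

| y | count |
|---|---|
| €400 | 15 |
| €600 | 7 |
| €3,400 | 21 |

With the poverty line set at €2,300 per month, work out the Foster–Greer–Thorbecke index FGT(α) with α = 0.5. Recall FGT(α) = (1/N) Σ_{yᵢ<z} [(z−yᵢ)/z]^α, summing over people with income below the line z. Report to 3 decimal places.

Incomes under z: 15×€400, 7×€600 (q = 22 of N = 43).
Normalized shortfalls: (2300−400)/2300 = 0.8261 (×15); (2300−600)/2300 = 0.7391 (×7).
Raised to α = 0.5: 0.90889 (×15); 0.85973 (×7).
Sum = 19.651488; FGT(0.5) = 19.651488 / 43 = 0.457.

0.457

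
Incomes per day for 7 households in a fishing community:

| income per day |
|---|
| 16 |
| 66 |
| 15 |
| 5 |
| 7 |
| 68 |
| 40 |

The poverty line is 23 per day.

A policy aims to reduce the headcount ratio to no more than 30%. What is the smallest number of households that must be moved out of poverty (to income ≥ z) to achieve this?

Currently q = 4 of N = 7 are below the line (H = 0.571).
A headcount ratio of at most 30% allows at most ⌊0.30 × 7⌋ = 2 poor households.
So at least 4 − 2 = 2 must be lifted.

2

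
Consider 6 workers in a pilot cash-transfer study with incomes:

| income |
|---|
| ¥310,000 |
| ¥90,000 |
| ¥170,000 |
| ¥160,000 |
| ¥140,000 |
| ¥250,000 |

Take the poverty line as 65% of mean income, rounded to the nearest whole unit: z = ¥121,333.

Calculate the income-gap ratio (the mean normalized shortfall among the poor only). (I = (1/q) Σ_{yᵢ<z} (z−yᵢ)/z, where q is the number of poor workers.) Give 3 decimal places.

0.258

Poor units: ¥90,000 (q = 1 of N = 6).
Shortfall ratios (z−y)/z: 0.2582; sum = 0.258240.
The income-gap ratio divides by q (the poor only): 0.258240 / 1 = 0.258.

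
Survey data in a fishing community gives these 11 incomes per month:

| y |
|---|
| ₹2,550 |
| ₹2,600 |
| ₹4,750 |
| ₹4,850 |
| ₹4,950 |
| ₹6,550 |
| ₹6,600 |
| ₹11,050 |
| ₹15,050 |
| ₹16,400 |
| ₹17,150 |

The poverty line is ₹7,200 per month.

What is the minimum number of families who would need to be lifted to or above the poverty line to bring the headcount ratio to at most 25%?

5

7 of the 11 families are poor, so H = 7/11 = 0.636.
A headcount ratio of at most 25% allows at most ⌊0.25 × 11⌋ = 2 poor families.
So at least 7 − 2 = 5 must be lifted.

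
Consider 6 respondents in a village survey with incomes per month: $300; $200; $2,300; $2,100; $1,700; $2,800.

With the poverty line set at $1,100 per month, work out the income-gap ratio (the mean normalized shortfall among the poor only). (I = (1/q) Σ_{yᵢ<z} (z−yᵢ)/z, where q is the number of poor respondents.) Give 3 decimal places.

Incomes under z: $200, $300 (q = 2 of N = 6).
Relative gaps: 0.8182, 0.7273; sum = 1.545455.
I averages over the q = 2 poor units only: 1.545455 / 2 = 0.773.

0.773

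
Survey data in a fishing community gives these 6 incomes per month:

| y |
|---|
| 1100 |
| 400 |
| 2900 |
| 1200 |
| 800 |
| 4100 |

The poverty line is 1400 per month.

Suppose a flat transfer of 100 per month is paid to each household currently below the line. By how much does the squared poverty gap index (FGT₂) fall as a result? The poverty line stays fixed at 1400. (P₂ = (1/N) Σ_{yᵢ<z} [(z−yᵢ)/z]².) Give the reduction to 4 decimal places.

Before: below the line — 400, 800, 1100, 1200; squared poverty gap index (FGT₂) = 0.126701.
After the 100 transfer: below the line — 500, 900, 1200, 1300; squared poverty gap index (FGT₂) = 0.094388.
Reduction = 0.126701 − 0.094388 = 0.0323.

0.0323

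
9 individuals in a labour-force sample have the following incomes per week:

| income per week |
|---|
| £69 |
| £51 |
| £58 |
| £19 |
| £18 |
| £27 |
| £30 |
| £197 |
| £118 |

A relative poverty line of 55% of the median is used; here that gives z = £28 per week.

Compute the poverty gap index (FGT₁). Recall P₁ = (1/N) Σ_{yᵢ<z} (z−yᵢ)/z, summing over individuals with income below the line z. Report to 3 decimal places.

Incomes under z: £18, £19, £27 (q = 3 of N = 9).
Gap ratios (z−y)/z: (28−18)/28 = 0.3571; (28−19)/28 = 0.3214; (28−27)/28 = 0.0357.
Σ = 0.714286. Dividing by the full population N = 9 gives P₁ = 0.079.

0.079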